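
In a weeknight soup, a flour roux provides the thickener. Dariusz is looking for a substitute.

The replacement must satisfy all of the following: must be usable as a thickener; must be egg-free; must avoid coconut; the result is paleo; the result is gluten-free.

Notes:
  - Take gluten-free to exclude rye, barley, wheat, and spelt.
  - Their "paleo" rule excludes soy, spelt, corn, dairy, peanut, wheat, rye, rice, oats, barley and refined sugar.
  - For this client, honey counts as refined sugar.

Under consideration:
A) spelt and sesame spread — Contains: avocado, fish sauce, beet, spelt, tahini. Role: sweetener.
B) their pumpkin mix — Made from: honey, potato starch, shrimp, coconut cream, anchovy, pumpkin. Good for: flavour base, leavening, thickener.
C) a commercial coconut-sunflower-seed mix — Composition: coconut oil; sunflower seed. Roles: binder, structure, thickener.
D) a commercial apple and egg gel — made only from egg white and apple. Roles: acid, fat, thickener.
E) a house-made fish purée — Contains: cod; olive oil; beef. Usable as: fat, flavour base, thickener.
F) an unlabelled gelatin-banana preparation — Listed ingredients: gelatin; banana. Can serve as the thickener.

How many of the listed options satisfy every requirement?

2

A: not usable as a thickener; has spelt, so not gluten-free (and 1 more) — reject
B: has honey, so not paleo; has coconut cream, so not coconut-free — out
C: has coconut oil, so not coconut-free — no
D: has egg white, so not egg-free — no
E: only cod, beef and olive oil; none excluded — keep
F: only gelatin and banana; none excluded — keep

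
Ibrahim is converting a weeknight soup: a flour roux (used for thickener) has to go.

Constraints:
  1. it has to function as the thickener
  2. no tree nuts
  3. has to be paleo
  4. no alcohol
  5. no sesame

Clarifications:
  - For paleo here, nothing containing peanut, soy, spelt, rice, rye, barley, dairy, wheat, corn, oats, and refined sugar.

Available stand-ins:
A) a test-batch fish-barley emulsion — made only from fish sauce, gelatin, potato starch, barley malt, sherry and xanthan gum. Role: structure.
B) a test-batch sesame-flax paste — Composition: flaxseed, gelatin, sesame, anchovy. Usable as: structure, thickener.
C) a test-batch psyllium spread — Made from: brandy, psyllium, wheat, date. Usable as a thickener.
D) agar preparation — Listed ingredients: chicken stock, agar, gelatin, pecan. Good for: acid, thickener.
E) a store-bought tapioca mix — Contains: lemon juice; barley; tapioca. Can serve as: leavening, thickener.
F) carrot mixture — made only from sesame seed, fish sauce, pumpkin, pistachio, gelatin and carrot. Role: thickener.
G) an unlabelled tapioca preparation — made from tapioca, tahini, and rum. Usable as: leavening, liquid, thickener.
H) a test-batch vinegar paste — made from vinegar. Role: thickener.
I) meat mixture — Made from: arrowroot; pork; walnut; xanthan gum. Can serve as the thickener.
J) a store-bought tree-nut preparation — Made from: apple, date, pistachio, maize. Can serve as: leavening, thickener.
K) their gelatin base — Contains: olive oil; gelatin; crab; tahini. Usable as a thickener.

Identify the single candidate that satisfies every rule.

H

A: not usable as a thickener; has barley malt, so not paleo (and 1 more) — no
B: has sesame, so not sesame-free — no
C: has wheat, so not paleo; has brandy, so not alcohol-free — no
D: has pecan, so not tree-nut-free — out
E: has barley, so not paleo — out
F: has sesame seed, so not sesame-free; has pistachio, so not tree-nut-free — out
G: has tahini, so not sesame-free; has rum, so not alcohol-free — out
H: only vinegar; none excluded — OK
I: has walnut, so not tree-nut-free — reject
J: has maize, so not paleo; has pistachio, so not tree-nut-free — reject
K: has tahini, so not sesame-free — out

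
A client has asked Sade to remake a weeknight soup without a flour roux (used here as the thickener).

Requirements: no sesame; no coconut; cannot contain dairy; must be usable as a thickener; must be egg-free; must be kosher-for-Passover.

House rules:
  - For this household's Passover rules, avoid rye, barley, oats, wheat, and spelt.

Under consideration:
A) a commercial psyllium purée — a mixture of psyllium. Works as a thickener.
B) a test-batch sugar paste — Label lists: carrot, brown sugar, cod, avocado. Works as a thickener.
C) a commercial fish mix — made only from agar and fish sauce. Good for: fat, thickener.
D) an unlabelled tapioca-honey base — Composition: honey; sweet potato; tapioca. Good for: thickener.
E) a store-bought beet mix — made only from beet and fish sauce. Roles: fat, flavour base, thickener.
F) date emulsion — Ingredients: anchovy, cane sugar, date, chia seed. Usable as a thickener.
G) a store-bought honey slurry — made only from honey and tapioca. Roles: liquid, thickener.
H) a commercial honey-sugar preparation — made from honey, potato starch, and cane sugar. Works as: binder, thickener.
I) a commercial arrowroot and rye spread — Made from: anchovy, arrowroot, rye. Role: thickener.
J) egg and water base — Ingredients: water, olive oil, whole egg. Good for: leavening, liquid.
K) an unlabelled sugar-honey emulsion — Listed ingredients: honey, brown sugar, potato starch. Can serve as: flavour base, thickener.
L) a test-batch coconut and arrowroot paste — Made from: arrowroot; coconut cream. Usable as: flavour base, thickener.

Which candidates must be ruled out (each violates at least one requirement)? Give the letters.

A: only psyllium; none excluded — keep
B: cod and brown sugar etc. — none of it excluded — keep
C: works as a thickener, no dairy, no sesame — valid
D: only honey, tapioca and sweet potato; none excluded — keep
E: only fish sauce and beet; none excluded — OK
F: no egg, kosher-for-Passover — valid
G: no egg, no dairy — keep
H: nothing on the exclusion list — keep
I: has rye, so not kosher-for-Passover — no
J: not usable as a thickener; has whole egg, so not egg-free — out
K: nothing on the exclusion list — valid
L: has coconut cream, so not coconut-free — out

I, J, L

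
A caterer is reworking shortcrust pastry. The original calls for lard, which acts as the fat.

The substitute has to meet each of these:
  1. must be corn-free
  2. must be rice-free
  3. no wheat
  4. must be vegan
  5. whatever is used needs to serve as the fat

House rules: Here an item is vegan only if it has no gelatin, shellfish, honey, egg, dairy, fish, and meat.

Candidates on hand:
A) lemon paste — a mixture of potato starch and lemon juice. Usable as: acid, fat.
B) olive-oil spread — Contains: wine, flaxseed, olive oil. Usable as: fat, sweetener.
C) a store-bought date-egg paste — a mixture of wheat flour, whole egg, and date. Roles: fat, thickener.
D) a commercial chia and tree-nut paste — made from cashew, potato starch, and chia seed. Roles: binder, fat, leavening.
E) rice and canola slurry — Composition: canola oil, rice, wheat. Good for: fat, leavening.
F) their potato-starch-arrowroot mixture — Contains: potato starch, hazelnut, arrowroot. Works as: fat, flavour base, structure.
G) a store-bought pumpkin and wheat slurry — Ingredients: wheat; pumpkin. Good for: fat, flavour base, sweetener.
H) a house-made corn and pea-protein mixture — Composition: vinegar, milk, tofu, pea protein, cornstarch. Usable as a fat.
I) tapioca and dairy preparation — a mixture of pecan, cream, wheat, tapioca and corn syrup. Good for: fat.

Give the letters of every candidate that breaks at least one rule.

A: only lemon juice and potato starch; none excluded — OK
B: nothing on the exclusion list — keep
C: has whole egg, so not vegan; has wheat flour, so not wheat-free — no
D: no corn, no wheat — OK
E: has rice, so not rice-free; has wheat, so not wheat-free — no
F: all constraints satisfied — OK
G: has wheat, so not wheat-free — out
H: has milk, so not vegan; has cornstarch, so not corn-free — out
I: has cream, so not vegan; has wheat, so not wheat-free (and 1 more) — out

C, E, G, H, I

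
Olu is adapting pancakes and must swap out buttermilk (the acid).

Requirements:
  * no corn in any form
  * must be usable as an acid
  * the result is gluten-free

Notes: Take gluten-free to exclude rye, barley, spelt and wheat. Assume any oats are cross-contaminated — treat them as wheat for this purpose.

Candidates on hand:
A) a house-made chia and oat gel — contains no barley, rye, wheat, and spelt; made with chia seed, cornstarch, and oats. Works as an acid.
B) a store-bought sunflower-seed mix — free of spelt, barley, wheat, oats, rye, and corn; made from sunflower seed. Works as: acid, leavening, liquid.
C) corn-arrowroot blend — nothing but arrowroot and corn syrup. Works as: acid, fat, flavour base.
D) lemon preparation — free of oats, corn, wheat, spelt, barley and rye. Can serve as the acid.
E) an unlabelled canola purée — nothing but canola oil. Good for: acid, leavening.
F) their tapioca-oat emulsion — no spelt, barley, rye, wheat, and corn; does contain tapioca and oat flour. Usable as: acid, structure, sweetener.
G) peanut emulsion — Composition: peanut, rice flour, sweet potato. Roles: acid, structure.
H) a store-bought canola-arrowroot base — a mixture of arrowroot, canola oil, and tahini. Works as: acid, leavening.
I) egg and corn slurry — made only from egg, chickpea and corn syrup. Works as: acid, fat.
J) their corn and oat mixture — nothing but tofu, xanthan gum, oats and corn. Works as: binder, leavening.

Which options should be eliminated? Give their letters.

A, C, F, I, J

A: has oats, so not gluten-free; has cornstarch, so not corn-free — out
B: gluten-free, no corn — valid
C: has corn syrup, so not corn-free — out
D: no corn, gluten-free — valid
E: only canola oil; none excluded — keep
F: has oat flour, so not gluten-free — out
G: only peanut, rice flour, and sweet potato; none excluded — keep
H: only tahini, canola oil, and arrowroot; none excluded — keep
I: has corn syrup, so not corn-free — out
J: not usable as an acid; has oats, so not gluten-free (and 1 more) — out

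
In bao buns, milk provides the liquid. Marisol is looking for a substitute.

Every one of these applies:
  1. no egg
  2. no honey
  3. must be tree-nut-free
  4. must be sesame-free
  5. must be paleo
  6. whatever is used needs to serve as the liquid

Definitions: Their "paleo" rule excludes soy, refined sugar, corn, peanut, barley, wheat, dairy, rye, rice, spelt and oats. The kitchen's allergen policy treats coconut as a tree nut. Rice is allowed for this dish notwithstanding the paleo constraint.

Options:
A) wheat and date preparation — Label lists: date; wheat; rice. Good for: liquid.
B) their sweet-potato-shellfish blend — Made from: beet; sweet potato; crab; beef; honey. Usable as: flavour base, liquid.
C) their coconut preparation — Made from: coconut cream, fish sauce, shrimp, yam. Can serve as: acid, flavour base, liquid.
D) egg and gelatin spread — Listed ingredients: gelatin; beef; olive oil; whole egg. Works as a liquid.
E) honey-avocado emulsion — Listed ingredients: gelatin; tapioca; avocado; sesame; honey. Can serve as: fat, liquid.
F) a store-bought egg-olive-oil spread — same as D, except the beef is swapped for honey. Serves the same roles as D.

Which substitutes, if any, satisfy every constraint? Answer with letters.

none

A: has wheat, so not paleo — no
B: has honey, so not honey-free — no
C: has coconut cream, so not tree-nut-free — reject
D: has whole egg, so not egg-free — no
E: has honey, so not honey-free; has sesame, so not sesame-free — out
F: has honey, so not honey-free; has whole egg, so not egg-free — no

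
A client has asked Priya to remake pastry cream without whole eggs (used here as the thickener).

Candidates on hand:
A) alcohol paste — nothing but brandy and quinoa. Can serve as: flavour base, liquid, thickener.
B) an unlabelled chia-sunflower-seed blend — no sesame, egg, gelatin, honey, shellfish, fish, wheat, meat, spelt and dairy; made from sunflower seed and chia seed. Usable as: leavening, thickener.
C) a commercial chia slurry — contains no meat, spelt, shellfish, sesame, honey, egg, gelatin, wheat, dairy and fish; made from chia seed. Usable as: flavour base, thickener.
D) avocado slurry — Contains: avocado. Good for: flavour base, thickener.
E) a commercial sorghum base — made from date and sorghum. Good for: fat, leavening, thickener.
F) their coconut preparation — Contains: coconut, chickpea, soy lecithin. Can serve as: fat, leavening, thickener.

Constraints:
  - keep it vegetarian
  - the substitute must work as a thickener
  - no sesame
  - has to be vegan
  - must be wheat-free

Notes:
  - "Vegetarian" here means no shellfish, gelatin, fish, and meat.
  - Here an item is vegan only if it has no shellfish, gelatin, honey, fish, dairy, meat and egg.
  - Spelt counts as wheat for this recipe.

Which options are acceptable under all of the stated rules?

A: nothing on the exclusion list — OK
B: wheat-free, no sesame — OK
C: works as a thickener, vegan, wheat-free — OK
D: wheat-free, vegetarian — valid
E: nothing on the exclusion list — valid
F: all constraints satisfied — keep

A, B, C, D, E, F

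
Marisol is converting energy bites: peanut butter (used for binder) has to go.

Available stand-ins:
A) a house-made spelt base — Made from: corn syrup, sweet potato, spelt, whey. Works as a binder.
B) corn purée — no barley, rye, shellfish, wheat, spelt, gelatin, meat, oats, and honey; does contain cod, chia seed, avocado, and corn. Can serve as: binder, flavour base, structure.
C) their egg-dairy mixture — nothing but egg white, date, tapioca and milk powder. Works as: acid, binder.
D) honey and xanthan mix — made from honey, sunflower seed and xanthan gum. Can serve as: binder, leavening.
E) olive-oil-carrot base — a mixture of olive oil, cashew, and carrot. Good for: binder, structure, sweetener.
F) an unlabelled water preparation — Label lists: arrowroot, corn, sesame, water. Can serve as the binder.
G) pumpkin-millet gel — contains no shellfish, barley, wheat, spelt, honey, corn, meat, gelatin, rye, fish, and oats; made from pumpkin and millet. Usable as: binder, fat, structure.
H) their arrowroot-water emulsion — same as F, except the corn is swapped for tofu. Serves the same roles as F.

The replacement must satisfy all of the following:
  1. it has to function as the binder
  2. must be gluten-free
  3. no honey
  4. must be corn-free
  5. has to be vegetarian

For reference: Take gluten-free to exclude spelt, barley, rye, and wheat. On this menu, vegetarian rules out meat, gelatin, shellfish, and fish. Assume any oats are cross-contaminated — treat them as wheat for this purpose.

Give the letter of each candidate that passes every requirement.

C, E, G, H

A: has spelt, so not gluten-free; has corn syrup, so not corn-free — out
B: has cod, so not vegetarian; has corn, so not corn-free — out
C: works as a binder, no honey, vegetarian — keep
D: has honey, so not honey-free — no
E: vegetarian, no corn — valid
F: has corn, so not corn-free — out
G: all constraints satisfied — keep
H: works as a binder, no honey, no corn — OK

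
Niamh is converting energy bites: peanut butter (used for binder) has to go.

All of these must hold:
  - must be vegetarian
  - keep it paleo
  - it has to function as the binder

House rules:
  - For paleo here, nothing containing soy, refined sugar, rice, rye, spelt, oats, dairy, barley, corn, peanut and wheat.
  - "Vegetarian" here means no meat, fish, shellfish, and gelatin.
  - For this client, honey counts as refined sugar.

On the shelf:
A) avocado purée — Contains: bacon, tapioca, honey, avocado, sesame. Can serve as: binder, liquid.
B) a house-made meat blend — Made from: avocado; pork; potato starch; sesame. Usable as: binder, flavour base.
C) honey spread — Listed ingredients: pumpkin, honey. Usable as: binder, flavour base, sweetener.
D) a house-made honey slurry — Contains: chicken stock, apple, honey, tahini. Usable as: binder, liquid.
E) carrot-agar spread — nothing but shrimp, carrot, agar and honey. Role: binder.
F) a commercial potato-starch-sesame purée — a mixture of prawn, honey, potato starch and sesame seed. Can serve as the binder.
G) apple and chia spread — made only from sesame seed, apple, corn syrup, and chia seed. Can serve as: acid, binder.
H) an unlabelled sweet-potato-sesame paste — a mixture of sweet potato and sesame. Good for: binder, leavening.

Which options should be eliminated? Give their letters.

A: has honey, so not paleo; has bacon, so not vegetarian — out
B: has pork, so not vegetarian — reject
C: has honey, so not paleo — reject
D: has honey, so not paleo; has chicken stock, so not vegetarian — no
E: has honey, so not paleo; has shrimp, so not vegetarian — out
F: has honey, so not paleo; has prawn, so not vegetarian — no
G: has corn syrup, so not paleo — out
H: nothing on the exclusion list — OK

A, B, C, D, E, F, G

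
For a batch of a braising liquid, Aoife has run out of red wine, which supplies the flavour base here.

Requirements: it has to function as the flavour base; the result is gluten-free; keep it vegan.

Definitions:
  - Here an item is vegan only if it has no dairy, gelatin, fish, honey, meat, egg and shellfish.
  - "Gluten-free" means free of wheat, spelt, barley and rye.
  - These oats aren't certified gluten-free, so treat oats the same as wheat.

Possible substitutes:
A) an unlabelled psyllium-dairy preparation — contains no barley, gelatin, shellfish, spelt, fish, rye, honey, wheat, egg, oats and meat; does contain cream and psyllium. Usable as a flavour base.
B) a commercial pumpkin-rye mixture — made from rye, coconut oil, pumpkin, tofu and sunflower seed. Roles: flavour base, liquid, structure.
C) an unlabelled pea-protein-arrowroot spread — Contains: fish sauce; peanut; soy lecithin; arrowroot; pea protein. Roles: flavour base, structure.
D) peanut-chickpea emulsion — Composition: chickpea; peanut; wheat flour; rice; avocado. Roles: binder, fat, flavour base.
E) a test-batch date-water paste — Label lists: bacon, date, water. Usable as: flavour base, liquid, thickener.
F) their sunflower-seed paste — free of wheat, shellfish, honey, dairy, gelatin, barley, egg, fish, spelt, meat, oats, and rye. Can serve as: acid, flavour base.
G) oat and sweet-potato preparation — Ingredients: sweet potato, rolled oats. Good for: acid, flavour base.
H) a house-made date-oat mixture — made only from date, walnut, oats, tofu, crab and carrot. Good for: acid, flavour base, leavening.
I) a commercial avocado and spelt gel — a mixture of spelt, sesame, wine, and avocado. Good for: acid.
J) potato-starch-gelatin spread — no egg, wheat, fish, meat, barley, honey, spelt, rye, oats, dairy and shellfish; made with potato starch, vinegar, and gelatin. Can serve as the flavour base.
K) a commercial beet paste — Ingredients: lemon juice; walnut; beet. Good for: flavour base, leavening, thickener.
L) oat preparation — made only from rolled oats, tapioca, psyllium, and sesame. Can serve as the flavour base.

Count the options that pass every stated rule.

2

A: has cream, so not vegan — no
B: has rye, so not gluten-free — out
C: has fish sauce, so not vegan — out
D: has wheat flour, so not gluten-free — reject
E: has bacon, so not vegan — out
F: every rule checks out — OK
G: has rolled oats, so not gluten-free — out
H: has crab, so not vegan; has oats, so not gluten-free — no
I: not usable as a flavour base; has spelt, so not gluten-free — reject
J: has gelatin, so not vegan — out
K: works as a flavour base, vegan, gluten-free — valid
L: has rolled oats, so not gluten-free — out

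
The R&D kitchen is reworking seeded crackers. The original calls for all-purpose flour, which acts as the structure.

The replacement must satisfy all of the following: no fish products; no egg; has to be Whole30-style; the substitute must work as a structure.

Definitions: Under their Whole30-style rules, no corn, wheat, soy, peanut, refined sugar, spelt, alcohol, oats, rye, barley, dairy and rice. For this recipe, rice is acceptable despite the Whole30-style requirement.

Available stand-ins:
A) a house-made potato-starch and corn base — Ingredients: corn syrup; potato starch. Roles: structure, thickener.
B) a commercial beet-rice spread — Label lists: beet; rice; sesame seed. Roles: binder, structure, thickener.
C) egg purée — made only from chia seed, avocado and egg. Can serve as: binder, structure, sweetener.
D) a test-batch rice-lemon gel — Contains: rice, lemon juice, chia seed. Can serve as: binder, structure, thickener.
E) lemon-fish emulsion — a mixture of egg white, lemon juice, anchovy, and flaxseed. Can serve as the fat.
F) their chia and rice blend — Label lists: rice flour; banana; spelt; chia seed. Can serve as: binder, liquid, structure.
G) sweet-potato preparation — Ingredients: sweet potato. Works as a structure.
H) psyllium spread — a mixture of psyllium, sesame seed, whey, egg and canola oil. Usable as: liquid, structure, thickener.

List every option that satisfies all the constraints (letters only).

B, D, G

A: has corn syrup, so not Whole30-style — out
B: rice is permitted under the Whole30-style carve-out; nothing else excluded — valid
C: has egg, so not egg-free — reject
D: rice is permitted under the Whole30-style carve-out; nothing else excluded — valid
E: not usable as a structure; has egg white, so not egg-free (and 1 more) — reject
F: has spelt, so not Whole30-style — out
G: no egg, Whole30-style — OK
H: has whey, so not Whole30-style; has egg, so not egg-free — reject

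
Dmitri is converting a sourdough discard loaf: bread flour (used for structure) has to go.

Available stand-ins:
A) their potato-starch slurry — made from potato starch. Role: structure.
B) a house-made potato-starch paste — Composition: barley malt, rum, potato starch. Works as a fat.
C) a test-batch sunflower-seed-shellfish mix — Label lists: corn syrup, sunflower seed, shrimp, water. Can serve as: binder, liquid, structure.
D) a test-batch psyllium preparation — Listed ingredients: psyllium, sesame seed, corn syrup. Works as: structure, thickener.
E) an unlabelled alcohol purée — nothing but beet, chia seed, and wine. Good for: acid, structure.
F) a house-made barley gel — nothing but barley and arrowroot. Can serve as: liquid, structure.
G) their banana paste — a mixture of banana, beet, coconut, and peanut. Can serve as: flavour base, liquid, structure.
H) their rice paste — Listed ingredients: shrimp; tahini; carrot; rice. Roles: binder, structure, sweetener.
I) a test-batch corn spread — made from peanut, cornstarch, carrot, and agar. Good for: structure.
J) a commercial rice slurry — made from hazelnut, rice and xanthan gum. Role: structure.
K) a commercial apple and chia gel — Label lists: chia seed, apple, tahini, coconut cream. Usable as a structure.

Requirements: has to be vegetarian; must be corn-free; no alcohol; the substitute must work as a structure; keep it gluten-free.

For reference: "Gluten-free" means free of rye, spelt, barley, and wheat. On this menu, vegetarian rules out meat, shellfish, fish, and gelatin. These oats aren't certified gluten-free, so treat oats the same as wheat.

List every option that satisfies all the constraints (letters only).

A: all constraints satisfied — OK
B: not usable as a structure; has barley malt, so not gluten-free (and 1 more) — no
C: has shrimp, so not vegetarian; has corn syrup, so not corn-free — out
D: has corn syrup, so not corn-free — out
E: has wine, so not alcohol-free — out
F: has barley, so not gluten-free — no
G: coconut and peanut etc. — none of it excluded — keep
H: has shrimp, so not vegetarian — reject
I: has cornstarch, so not corn-free — out
J: only rice, hazelnut, and xanthan gum; none excluded — OK
K: coconut cream and tahini etc. — none of it excluded — valid

A, G, J, K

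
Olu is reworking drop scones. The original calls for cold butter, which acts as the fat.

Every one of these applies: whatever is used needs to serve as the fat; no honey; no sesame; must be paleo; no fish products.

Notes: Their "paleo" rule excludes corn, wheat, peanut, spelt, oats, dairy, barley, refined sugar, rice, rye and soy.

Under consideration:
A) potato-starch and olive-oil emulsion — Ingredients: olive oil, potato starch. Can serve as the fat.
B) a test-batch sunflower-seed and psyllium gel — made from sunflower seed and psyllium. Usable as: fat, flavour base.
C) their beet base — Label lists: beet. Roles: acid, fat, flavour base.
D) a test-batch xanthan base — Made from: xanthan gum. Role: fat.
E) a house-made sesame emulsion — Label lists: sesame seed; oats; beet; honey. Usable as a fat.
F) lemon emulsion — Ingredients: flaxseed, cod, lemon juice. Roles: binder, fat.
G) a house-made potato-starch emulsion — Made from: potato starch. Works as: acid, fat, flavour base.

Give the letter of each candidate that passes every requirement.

A: nothing on the exclusion list — valid
B: only psyllium and sunflower seed; none excluded — keep
C: only beet; none excluded — valid
D: no fish, no sesame — keep
E: has oats, so not paleo; has honey, so not honey-free (and 1 more) — no
F: has cod, so not fish-free — reject
G: no honey, paleo — keep

A, B, C, D, G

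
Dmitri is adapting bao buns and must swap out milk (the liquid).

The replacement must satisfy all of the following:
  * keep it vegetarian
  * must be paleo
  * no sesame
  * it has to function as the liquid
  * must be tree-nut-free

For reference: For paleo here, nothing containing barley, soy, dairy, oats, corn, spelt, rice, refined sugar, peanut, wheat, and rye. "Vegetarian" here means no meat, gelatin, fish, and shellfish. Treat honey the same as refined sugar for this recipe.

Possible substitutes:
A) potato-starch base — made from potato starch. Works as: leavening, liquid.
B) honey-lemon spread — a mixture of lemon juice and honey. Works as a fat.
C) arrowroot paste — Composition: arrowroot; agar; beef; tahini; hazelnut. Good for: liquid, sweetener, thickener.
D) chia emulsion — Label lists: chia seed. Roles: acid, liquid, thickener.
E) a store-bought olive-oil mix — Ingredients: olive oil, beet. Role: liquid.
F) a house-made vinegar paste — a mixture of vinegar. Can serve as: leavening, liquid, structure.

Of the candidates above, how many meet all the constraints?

A: only potato starch; none excluded — keep
B: not usable as a liquid; has honey, so not paleo — out
C: has beef, so not vegetarian; has hazelnut, so not tree-nut-free (and 1 more) — reject
D: only chia seed; none excluded — keep
E: only beet and olive oil; none excluded — OK
F: no sesame, vegetarian — OK

4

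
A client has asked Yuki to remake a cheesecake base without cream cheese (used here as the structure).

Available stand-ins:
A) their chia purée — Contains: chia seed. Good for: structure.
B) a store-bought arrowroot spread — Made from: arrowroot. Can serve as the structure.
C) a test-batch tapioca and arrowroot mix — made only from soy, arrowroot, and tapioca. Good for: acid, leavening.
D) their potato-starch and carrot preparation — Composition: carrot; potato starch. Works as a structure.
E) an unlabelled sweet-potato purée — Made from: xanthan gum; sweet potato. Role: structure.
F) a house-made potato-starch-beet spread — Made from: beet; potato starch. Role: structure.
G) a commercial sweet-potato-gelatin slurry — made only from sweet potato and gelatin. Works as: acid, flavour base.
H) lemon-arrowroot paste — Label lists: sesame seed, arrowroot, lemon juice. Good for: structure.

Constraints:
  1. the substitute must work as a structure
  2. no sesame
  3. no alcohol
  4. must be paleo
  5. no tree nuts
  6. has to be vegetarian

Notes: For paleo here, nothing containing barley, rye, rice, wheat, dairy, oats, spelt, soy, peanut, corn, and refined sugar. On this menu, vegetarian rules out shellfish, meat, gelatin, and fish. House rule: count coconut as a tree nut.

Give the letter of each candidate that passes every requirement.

A: every rule checks out — valid
B: every rule checks out — OK
C: not usable as a structure; has soy, so not paleo — reject
D: tree-nut-free, no alcohol — OK
E: no alcohol, vegetarian — valid
F: tree-nut-free, no alcohol — OK
G: not usable as a structure; has gelatin, so not vegetarian — no
H: has sesame seed, so not sesame-free — out

A, B, D, E, F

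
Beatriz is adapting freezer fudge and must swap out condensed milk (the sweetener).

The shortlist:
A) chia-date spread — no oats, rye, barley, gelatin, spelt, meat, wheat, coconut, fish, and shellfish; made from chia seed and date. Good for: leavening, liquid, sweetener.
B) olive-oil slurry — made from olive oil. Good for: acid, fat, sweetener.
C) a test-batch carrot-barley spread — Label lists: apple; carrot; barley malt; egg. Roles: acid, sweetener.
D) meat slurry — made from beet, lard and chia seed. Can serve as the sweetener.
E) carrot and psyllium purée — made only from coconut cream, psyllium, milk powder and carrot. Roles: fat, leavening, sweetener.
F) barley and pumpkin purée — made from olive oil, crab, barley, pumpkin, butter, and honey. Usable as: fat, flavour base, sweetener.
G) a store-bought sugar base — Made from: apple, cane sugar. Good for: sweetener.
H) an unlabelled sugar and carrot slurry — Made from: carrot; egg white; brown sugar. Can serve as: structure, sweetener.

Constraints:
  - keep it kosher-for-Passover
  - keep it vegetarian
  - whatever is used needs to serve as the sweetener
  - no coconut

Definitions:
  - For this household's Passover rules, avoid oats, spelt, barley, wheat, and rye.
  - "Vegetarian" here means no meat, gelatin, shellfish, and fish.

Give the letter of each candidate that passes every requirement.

A: all constraints satisfied — OK
B: only olive oil; none excluded — keep
C: has barley malt, so not kosher-for-Passover — out
D: has lard, so not vegetarian — reject
E: has coconut cream, so not coconut-free — reject
F: has barley, so not kosher-for-Passover; has crab, so not vegetarian — reject
G: only cane sugar and apple; none excluded — valid
H: works as a sweetener, no coconut, vegetarian — keep

A, B, G, H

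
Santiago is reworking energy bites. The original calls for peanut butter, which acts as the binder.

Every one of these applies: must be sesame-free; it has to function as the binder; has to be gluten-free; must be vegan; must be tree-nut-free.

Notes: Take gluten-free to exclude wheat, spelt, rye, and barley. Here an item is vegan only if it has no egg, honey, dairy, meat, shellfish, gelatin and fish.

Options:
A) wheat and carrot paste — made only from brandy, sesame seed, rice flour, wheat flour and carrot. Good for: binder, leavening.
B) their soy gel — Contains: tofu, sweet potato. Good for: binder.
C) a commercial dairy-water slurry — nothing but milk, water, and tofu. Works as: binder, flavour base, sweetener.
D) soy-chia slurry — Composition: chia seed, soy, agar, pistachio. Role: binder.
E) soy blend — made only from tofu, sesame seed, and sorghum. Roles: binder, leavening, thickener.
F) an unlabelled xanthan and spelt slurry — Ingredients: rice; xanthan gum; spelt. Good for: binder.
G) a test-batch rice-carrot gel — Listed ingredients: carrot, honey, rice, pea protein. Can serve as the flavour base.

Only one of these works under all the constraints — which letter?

A: has wheat flour, so not gluten-free; has sesame seed, so not sesame-free — out
B: only tofu and sweet potato; none excluded — valid
C: has milk, so not vegan — reject
D: has pistachio, so not tree-nut-free — reject
E: has sesame seed, so not sesame-free — reject
F: has spelt, so not gluten-free — reject
G: not usable as a binder; has honey, so not vegan — reject

B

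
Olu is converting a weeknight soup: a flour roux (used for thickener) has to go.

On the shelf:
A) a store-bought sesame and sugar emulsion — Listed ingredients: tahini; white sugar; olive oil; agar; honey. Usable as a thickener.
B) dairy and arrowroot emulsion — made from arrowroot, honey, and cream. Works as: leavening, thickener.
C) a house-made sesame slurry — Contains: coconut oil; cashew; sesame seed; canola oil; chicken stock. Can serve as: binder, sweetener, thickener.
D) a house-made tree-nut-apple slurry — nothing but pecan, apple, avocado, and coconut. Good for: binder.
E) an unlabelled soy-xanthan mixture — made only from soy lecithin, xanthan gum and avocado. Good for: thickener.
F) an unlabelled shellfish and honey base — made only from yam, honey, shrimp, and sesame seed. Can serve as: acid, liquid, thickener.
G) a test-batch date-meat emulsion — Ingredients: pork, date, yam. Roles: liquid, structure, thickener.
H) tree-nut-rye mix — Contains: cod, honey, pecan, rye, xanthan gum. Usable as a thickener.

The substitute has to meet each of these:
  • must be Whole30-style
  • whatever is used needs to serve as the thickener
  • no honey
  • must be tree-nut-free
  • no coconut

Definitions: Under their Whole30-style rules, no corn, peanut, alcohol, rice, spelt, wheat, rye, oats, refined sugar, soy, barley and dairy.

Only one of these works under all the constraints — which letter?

A: has white sugar, so not Whole30-style; has honey, so not honey-free — no
B: has cream, so not Whole30-style; has honey, so not honey-free — reject
C: has cashew, so not tree-nut-free; has coconut oil, so not coconut-free — no
D: not usable as a thickener; has pecan, so not tree-nut-free (and 1 more) — out
E: has soy lecithin, so not Whole30-style — no
F: has honey, so not honey-free — out
G: works as a thickener, no coconut, Whole30-style — keep
H: has rye, so not Whole30-style; has honey, so not honey-free (and 1 more) — out

G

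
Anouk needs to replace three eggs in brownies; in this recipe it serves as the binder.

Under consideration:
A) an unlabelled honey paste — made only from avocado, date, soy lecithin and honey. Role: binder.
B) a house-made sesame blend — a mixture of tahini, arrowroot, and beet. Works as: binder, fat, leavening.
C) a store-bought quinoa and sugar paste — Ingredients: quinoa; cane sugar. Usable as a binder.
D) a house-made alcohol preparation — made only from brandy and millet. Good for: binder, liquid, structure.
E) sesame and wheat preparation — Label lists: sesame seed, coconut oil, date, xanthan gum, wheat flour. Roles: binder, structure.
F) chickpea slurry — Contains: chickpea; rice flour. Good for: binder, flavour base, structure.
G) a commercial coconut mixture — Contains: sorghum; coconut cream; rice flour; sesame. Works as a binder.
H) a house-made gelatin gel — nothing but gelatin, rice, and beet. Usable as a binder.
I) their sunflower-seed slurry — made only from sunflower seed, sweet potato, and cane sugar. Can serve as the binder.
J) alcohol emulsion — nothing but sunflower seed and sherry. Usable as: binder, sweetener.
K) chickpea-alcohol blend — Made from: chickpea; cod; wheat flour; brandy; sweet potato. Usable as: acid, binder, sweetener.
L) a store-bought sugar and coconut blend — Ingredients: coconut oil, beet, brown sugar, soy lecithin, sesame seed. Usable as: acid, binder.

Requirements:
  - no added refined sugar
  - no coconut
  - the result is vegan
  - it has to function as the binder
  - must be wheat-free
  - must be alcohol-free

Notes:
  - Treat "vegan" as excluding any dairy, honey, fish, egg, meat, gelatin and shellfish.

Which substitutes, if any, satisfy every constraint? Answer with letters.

A: has honey, so not vegan — reject
B: vegan, no wheat — valid
C: has cane sugar, so not no-added-sugar — reject
D: has brandy, so not alcohol-free — no
E: has wheat flour, so not wheat-free; has coconut oil, so not coconut-free — out
F: no refined sugar, no alcohol — valid
G: has coconut cream, so not coconut-free — no
H: has gelatin, so not vegan — out
I: has cane sugar, so not no-added-sugar — out
J: has sherry, so not alcohol-free — no
K: has cod, so not vegan; has brandy, so not alcohol-free (and 1 more) — out
L: has brown sugar, so not no-added-sugar; has coconut oil, so not coconut-free — out

B, F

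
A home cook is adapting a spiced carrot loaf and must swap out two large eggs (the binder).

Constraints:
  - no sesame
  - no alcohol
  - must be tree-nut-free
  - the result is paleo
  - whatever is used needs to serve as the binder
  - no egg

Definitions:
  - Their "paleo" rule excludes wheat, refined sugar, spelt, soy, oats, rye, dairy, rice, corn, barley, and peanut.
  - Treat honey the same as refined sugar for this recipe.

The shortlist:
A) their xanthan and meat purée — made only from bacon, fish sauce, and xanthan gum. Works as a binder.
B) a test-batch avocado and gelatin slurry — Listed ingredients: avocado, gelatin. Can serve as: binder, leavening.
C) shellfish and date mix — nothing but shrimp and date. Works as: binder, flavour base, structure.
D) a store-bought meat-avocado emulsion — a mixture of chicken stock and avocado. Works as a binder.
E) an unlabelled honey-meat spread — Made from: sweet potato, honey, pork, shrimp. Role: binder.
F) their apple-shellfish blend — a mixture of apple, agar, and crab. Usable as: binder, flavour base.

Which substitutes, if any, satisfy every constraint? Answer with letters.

A, B, C, D, F

A: only fish sauce, bacon and xanthan gum; none excluded — keep
B: paleo, no tree nuts — OK
C: all constraints satisfied — valid
D: works as a binder, no sesame, no tree nuts — keep
E: has honey, so not paleo — no
F: nothing on the exclusion list — OK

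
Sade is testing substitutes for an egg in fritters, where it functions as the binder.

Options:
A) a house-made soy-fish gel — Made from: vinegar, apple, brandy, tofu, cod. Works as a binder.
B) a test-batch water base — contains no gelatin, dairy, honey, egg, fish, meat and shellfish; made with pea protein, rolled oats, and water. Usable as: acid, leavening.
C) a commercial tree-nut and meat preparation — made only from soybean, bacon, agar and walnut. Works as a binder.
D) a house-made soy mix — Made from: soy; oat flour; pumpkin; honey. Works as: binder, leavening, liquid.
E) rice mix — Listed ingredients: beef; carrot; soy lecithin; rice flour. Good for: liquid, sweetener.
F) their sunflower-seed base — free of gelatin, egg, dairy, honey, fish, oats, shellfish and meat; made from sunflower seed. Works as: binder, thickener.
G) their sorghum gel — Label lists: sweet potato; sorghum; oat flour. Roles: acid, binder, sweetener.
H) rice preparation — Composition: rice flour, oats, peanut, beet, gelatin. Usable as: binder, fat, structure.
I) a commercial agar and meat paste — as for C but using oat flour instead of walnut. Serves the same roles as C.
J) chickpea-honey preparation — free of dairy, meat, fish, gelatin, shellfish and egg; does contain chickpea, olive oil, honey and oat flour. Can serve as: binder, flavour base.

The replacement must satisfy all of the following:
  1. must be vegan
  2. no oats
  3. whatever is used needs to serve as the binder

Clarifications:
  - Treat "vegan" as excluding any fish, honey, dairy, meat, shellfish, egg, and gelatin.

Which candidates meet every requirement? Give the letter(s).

F

A: has cod, so not vegan — no
B: not usable as a binder; has rolled oats, so not oat-free — reject
C: has bacon, so not vegan — reject
D: has honey, so not vegan; has oat flour, so not oat-free — reject
E: not usable as a binder; has beef, so not vegan — no
F: works as a binder, vegan, no oats — OK
G: has oat flour, so not oat-free — no
H: has gelatin, so not vegan; has oats, so not oat-free — out
I: has bacon, so not vegan; has oat flour, so not oat-free — out
J: has honey, so not vegan; has oat flour, so not oat-free — reject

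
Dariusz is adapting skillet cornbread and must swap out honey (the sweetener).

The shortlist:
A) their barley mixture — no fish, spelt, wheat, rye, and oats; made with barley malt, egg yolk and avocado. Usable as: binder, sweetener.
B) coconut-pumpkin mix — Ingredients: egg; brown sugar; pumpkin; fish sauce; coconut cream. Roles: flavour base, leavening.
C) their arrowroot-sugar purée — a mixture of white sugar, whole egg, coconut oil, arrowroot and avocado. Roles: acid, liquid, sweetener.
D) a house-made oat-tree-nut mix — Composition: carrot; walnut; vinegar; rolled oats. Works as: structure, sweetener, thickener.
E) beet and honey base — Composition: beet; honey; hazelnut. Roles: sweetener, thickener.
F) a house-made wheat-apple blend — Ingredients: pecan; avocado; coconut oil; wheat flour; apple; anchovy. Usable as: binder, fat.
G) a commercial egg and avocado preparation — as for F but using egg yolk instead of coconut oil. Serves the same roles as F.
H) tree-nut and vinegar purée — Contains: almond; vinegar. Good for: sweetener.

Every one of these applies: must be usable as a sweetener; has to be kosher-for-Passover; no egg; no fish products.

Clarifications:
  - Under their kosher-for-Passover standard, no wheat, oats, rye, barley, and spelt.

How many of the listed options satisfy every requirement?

2

A: has barley malt, so not kosher-for-Passover; has egg yolk, so not egg-free — no
B: not usable as a sweetener; has fish sauce, so not fish-free (and 1 more) — reject
C: has whole egg, so not egg-free — out
D: has rolled oats, so not kosher-for-Passover — reject
E: works as a sweetener, no egg, no fish — valid
F: not usable as a sweetener; has wheat flour, so not kosher-for-Passover (and 1 more) — no
G: not usable as a sweetener; has wheat flour, so not kosher-for-Passover (and 2 more) — no
H: only almond and vinegar; none excluded — OK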